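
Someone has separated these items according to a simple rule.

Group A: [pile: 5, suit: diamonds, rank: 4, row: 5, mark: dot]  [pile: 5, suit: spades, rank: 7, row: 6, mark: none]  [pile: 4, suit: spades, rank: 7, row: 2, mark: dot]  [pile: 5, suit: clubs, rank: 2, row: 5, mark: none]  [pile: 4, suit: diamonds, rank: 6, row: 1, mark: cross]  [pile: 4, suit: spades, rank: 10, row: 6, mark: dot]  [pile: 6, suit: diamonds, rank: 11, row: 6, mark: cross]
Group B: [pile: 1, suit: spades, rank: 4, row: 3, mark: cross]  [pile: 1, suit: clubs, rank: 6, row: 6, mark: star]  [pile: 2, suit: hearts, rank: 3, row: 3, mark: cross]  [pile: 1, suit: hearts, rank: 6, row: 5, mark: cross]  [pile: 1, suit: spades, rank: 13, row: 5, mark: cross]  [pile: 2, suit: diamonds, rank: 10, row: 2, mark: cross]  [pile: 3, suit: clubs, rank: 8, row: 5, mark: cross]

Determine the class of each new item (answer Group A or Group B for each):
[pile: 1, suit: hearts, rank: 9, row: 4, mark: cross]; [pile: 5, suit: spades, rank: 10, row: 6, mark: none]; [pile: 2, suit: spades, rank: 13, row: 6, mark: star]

Group B, Group A, Group B

One predicate separates the groups cleanly: pile ≥ 4.
[pile: 1, suit: hearts, rank: 9, row: 4, mark: cross]: Group B (pile = 1).
[pile: 5, suit: spades, rank: 10, row: 6, mark: none]: Group A (pile = 5).
[pile: 2, suit: spades, rank: 13, row: 6, mark: star]: Group B (pile = 2).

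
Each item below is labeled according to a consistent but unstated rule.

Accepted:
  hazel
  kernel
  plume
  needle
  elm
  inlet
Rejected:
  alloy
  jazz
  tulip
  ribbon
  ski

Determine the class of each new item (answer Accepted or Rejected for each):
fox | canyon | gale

Comparing the two groups points to one rule — contains 'e'.

Rejected, Rejected, Accepted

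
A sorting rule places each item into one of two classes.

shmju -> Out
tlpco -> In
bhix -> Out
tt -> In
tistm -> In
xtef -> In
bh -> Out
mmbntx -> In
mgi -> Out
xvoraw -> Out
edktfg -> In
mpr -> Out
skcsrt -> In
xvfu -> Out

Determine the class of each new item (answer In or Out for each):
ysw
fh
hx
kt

Out, Out, Out, In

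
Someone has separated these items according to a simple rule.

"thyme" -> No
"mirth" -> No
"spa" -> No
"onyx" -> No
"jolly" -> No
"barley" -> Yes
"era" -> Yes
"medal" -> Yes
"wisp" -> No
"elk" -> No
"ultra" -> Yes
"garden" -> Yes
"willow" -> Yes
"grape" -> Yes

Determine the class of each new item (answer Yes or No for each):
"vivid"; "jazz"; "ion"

A rule that fits every label: has ≥ 2 vowels — true of each 'Yes' example, false of each 'No' one.

Yes, No, Yes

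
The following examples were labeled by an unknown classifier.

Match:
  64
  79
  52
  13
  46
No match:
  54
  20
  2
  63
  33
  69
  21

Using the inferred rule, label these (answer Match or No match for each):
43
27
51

Match, No match, No match

The classifier is using: ≡ 1 (mod 3).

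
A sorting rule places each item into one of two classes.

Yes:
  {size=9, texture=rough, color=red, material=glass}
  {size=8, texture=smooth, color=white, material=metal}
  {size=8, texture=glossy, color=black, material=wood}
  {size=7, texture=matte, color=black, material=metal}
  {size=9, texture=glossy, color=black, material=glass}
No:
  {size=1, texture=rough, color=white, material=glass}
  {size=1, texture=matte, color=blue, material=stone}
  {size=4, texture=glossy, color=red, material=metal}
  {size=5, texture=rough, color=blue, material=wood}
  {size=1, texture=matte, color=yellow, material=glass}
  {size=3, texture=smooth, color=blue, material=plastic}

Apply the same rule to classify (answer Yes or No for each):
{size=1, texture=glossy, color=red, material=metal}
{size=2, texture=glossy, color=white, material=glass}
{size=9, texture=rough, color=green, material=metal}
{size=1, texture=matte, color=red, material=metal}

The rule appears to be: size ≥ 7.
{size=1, texture=glossy, color=red, material=metal}: No (size = 1).
{size=2, texture=glossy, color=white, material=glass}: No (size = 2).
{size=9, texture=rough, color=green, material=metal}: Yes (size = 9).
{size=1, texture=matte, color=red, material=metal}: No (size = 1).

No, No, Yes, No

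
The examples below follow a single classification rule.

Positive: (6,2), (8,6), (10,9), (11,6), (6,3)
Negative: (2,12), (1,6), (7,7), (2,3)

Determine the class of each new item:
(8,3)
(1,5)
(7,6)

Every 'Positive' example satisfies: first > second. None of the 'Negative' examples do.
Positive: (8,3), since 8 > 3.
Negative: (1,5), since 1 < 5.
Positive: (7,6), since 7 > 6.

Positive, Negative, Positive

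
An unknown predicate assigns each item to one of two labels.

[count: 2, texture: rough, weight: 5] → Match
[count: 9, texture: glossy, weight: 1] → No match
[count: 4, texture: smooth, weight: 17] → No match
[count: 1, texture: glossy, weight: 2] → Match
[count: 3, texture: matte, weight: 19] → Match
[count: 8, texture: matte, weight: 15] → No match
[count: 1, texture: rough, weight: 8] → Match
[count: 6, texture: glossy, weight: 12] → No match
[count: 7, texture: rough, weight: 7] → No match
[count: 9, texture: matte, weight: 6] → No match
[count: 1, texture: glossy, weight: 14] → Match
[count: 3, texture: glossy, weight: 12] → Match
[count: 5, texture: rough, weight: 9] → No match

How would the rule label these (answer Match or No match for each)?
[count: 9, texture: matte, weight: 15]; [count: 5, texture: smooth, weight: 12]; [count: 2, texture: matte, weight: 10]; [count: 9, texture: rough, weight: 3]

No match, No match, Match, No match

The distinguishing property — count ≤ 3 — holds for all the 'Match' cases and none of the 'No match' cases.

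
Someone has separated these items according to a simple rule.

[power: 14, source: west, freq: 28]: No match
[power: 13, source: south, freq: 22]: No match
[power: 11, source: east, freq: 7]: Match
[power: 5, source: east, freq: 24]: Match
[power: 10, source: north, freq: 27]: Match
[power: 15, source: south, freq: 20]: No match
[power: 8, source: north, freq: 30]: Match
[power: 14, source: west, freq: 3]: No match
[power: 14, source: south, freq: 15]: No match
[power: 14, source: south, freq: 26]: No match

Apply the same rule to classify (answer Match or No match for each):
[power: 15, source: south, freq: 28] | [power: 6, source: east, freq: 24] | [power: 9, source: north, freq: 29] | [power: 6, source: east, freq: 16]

Every 'Match' example satisfies: power ≤ 11. None of the 'No match' examples do.
No match: [power: 15, source: south, freq: 28], since power = 15.
Match: [power: 6, source: east, freq: 24], since power = 6.
Match: [power: 9, source: north, freq: 29], since power = 9.
Match: [power: 6, source: east, freq: 16], since power = 6.

No match, Match, Match, Match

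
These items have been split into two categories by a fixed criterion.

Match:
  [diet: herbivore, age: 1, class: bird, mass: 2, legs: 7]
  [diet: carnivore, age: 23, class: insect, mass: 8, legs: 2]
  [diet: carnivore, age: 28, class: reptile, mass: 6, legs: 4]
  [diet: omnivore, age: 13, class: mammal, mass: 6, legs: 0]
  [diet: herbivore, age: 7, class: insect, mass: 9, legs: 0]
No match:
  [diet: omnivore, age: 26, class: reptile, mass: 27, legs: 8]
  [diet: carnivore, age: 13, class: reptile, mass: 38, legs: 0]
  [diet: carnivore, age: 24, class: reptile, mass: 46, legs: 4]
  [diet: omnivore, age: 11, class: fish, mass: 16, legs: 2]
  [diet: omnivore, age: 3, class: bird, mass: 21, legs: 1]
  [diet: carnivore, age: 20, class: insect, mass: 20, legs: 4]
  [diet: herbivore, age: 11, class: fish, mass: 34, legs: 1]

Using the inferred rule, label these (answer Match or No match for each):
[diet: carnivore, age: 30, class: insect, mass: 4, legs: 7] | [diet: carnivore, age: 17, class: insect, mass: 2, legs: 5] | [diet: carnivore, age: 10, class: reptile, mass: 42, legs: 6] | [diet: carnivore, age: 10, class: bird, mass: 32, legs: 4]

Match, Match, No match, No match

Every 'Match' example satisfies: mass ≤ 9. None of the 'No match' examples do.
[diet: carnivore, age: 30, class: insect, mass: 4, legs: 7]: mass = 4, checks out → Match.
[diet: carnivore, age: 17, class: insect, mass: 2, legs: 5]: mass = 2, checks out → Match.
[diet: carnivore, age: 10, class: reptile, mass: 42, legs: 6]: mass = 42, doesn't qualify → No match.
[diet: carnivore, age: 10, class: bird, mass: 32, legs: 4]: mass = 32, doesn't qualify → No match.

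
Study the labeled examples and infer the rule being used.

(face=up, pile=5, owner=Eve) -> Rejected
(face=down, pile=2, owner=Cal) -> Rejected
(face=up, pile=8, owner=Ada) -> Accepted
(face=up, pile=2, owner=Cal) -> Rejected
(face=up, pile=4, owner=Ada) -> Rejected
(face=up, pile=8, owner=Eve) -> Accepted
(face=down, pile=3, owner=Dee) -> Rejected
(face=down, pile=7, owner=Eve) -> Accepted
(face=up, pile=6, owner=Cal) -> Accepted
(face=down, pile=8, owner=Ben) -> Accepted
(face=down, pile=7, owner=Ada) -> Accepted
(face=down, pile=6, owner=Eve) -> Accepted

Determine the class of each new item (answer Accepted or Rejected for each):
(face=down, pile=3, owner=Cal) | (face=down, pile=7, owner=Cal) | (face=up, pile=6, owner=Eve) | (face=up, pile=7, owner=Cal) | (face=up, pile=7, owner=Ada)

The rule appears to be: pile ≥ 6.
(face=down, pile=3, owner=Cal) → pile = 3 → Rejected.
(face=down, pile=7, owner=Cal) → pile = 7 → Accepted.
(face=up, pile=6, owner=Eve) → pile = 6 → Accepted.
(face=up, pile=7, owner=Cal) → pile = 7 → Accepted.
(face=up, pile=7, owner=Ada) → pile = 7 → Accepted.

Rejected, Accepted, Accepted, Accepted, Accepted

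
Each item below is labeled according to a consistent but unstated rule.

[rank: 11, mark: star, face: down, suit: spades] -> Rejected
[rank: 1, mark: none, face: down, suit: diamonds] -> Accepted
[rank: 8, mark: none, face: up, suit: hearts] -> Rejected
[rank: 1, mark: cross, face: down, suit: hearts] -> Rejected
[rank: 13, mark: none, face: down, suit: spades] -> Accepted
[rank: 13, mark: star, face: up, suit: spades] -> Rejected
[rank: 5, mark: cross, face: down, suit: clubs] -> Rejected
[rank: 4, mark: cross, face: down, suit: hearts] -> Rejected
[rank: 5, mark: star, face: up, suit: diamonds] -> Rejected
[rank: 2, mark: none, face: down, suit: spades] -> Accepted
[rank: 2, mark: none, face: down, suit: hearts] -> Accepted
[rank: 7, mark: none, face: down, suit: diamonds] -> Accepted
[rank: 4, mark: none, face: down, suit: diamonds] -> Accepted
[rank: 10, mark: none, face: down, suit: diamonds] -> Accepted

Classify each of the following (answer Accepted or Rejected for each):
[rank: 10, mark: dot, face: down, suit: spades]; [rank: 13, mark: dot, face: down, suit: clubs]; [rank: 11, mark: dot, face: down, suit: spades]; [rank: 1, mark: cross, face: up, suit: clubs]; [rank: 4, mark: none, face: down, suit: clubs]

Rejected, Rejected, Rejected, Rejected, Accepted

'Accepted' ⟺ face is down AND mark is none.
[rank: 10, mark: dot, face: down, suit: spades] → face is down, mark is dot → Rejected. [rank: 13, mark: dot, face: down, suit: clubs] → face is down, mark is dot → Rejected. [rank: 11, mark: dot, face: down, suit: spades] → face is down, mark is dot → Rejected. [rank: 1, mark: cross, face: up, suit: clubs] → face is up, mark is cross → Rejected. [rank: 4, mark: none, face: down, suit: clubs] → face is down, mark is none → Accepted.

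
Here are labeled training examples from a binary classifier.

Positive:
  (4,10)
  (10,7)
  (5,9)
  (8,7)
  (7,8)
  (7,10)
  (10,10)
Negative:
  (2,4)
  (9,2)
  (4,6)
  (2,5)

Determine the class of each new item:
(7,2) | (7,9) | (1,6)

The distinguishing property — sum ≥ 14 — holds for all the 'Positive' cases and none of the 'Negative' cases.

Negative, Positive, Negative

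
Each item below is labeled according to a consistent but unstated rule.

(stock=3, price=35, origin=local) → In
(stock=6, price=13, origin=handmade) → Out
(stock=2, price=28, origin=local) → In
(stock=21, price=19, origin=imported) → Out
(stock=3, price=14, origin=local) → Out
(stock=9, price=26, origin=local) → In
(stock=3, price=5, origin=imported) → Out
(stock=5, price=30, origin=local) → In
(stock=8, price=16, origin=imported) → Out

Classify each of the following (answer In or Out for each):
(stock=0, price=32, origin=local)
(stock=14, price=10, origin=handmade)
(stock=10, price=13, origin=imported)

The common property of the 'In' items is: price ≥ 26. No 'Out' item has it.

In, Out, Out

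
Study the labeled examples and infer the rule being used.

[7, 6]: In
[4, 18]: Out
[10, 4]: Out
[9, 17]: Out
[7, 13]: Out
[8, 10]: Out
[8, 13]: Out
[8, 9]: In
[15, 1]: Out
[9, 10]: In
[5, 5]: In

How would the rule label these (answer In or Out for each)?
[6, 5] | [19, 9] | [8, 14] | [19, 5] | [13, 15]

All 'In' examples share one property — |first − second| ≤ 1 — and every 'Out' example lacks it.
[6, 5] → |6−5| = 1 → In. [19, 9] → |19−9| = 10 → Out. [8, 14] → |8−14| = 6 → Out. [19, 5] → |19−5| = 14 → Out. [13, 15] → |13−15| = 2 → Out.

In, Out, Out, Out, Out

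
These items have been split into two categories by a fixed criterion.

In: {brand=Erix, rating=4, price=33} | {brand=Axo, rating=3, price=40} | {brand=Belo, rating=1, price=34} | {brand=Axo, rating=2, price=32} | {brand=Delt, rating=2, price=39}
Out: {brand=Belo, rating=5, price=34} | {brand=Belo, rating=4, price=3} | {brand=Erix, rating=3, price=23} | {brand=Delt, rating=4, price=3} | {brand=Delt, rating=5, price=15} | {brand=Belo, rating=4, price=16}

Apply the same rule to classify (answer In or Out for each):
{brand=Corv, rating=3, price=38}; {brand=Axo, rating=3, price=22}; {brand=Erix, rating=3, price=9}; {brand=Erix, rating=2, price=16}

One predicate separates the groups cleanly: rating ≤ 4 AND price ≥ 32.
In: {brand=Corv, rating=3, price=38}, since rating = 3, price = 38.
Out: {brand=Axo, rating=3, price=22}, since rating = 3, price = 22.
Out: {brand=Erix, rating=3, price=9}, since rating = 3, price = 9.
Out: {brand=Erix, rating=2, price=16}, since rating = 2, price = 16.

In, Out, Out, Out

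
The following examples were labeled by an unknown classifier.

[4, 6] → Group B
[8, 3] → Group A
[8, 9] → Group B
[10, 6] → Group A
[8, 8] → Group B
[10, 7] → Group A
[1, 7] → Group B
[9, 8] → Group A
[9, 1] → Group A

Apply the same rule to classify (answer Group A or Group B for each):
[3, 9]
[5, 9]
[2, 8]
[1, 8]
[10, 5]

Group B, Group B, Group B, Group B, Group A

The distinguishing property — first > second — holds for all the 'Group A' cases and none of the 'Group B' cases.
[3, 9]: 3 < 9 — doesn't match, so Group B. [5, 9]: 5 < 9 — doesn't match, so Group B. [2, 8]: 2 < 8 — doesn't match, so Group B. [1, 8]: 1 < 8 — doesn't match, so Group B. [10, 5]: 10 > 5 — satisfies this, so Group A.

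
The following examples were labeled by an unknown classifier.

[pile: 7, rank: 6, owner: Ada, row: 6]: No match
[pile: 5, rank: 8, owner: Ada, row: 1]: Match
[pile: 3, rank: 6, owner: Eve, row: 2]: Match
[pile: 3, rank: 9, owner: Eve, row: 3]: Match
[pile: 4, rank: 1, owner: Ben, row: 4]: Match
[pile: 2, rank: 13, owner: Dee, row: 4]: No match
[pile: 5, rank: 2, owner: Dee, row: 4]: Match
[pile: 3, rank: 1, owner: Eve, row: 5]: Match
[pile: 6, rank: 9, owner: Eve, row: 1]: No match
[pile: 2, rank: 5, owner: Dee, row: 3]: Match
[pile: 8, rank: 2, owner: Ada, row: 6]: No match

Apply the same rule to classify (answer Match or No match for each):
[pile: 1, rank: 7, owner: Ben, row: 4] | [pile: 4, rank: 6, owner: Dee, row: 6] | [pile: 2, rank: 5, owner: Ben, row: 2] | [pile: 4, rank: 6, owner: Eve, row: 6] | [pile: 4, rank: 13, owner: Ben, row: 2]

The pattern is that an item is 'Match' exactly when: rank ≤ 9 AND pile ≤ 5.
[pile: 1, rank: 7, owner: Ben, row: 4] → rank = 7, pile = 1 → Match.
[pile: 4, rank: 6, owner: Dee, row: 6] → rank = 6, pile = 4 → Match.
[pile: 2, rank: 5, owner: Ben, row: 2] → rank = 5, pile = 2 → Match.
[pile: 4, rank: 6, owner: Eve, row: 6] → rank = 6, pile = 4 → Match.
[pile: 4, rank: 13, owner: Ben, row: 2] → rank = 13, pile = 4 → No match.

Match, Match, Match, Match, No match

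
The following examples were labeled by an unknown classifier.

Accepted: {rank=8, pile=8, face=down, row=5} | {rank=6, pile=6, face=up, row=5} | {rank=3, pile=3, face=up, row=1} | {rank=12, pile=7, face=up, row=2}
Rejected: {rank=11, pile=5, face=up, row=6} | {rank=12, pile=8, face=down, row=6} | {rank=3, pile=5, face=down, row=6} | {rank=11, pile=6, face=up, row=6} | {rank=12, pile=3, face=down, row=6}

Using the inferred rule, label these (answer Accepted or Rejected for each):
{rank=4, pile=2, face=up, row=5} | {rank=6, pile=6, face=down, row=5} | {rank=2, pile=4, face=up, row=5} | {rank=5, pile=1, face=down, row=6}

Accepted, Accepted, Accepted, Rejected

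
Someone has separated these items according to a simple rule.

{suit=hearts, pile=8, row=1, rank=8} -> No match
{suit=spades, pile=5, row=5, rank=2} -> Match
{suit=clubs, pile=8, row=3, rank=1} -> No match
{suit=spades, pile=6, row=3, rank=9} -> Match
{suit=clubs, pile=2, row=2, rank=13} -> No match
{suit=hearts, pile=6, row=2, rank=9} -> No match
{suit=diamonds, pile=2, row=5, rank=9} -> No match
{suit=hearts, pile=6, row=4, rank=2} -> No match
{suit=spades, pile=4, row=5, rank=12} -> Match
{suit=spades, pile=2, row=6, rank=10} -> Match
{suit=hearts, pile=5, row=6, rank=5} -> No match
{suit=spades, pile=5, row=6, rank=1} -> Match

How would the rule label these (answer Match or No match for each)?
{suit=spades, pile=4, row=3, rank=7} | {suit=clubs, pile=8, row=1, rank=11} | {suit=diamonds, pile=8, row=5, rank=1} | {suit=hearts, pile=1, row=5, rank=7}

Match, No match, No match, No match

One predicate separates the groups cleanly: suit is spades.
{suit=spades, pile=4, row=3, rank=7}: Match (suit is spades).
{suit=clubs, pile=8, row=1, rank=11}: No match (suit is clubs).
{suit=diamonds, pile=8, row=5, rank=1}: No match (suit is diamonds).
{suit=hearts, pile=1, row=5, rank=7}: No match (suit is hearts).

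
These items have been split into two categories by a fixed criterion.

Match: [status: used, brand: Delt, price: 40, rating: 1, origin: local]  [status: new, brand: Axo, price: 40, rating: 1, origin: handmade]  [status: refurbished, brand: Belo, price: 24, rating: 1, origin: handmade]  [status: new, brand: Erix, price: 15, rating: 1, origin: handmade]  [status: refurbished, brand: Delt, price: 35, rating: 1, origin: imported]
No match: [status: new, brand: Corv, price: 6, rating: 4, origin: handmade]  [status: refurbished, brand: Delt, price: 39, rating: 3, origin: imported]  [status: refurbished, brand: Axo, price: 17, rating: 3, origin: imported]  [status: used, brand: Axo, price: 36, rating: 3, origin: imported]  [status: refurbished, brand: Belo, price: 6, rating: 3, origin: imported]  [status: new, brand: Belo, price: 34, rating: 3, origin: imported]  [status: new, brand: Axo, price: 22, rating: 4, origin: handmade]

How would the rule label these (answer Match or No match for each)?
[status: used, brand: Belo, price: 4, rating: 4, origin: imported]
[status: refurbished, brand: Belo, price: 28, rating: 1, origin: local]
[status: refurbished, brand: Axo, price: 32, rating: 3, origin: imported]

Rule: rating = 1. This holds for each 'Match' example and fails for each 'No match' one.
[status: used, brand: Belo, price: 4, rating: 4, origin: imported]: rating = 4 — does not pass, so No match.
[status: refurbished, brand: Belo, price: 28, rating: 1, origin: local]: rating = 1 — has this property, so Match.
[status: refurbished, brand: Axo, price: 32, rating: 3, origin: imported]: rating = 3 — does not pass, so No match.

No match, Match, No match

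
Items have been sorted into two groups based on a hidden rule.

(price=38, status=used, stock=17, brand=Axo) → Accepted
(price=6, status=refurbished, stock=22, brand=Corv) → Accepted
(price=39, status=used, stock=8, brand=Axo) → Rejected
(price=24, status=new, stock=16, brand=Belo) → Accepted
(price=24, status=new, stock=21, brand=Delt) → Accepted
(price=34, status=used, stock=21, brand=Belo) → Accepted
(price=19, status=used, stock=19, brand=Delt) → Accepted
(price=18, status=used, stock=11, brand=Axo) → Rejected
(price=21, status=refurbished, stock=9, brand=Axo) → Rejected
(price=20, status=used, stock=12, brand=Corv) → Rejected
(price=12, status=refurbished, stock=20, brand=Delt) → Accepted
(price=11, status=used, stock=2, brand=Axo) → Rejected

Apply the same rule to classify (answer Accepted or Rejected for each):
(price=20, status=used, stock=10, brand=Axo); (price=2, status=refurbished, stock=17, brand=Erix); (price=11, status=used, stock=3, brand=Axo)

Rejected, Accepted, Rejected

The pattern is that an item is 'Accepted' exactly when: stock ≥ 16.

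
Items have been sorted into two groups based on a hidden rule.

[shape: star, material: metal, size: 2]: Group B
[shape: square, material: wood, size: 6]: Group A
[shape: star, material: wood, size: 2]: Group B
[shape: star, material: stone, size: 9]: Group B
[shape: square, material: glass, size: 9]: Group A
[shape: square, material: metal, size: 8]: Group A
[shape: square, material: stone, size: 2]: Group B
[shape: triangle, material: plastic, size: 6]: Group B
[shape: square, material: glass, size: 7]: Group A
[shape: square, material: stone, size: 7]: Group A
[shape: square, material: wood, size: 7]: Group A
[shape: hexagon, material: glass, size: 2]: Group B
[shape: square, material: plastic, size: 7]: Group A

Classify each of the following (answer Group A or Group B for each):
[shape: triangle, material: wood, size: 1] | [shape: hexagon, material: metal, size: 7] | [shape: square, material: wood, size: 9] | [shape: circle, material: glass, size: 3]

'Group A' ⟺ shape is square AND size ≥ 6.
[shape: triangle, material: wood, size: 1]: shape is triangle, size = 1, fails the rule → Group B. [shape: hexagon, material: metal, size: 7]: shape is hexagon, size = 7, fails the rule → Group B. [shape: square, material: wood, size: 9]: shape is square, size = 9, passes → Group A. [shape: circle, material: glass, size: 3]: shape is circle, size = 3, fails the rule → Group B.

Group B, Group B, Group A, Group B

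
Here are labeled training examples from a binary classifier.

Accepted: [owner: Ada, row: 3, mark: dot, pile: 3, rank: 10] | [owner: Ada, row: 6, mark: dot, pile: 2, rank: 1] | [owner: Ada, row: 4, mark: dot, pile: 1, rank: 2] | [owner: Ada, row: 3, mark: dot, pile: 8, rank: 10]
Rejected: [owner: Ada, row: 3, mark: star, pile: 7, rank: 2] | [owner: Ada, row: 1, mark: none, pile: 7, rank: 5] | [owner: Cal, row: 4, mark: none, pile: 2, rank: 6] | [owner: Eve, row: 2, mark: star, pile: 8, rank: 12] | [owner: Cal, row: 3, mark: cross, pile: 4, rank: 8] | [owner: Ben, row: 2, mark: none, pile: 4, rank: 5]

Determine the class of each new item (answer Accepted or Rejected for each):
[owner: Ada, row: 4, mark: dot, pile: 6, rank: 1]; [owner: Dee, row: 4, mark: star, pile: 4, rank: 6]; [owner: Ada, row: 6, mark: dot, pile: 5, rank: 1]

'Accepted' ⟺ mark is dot.

Accepted, Rejected, Accepted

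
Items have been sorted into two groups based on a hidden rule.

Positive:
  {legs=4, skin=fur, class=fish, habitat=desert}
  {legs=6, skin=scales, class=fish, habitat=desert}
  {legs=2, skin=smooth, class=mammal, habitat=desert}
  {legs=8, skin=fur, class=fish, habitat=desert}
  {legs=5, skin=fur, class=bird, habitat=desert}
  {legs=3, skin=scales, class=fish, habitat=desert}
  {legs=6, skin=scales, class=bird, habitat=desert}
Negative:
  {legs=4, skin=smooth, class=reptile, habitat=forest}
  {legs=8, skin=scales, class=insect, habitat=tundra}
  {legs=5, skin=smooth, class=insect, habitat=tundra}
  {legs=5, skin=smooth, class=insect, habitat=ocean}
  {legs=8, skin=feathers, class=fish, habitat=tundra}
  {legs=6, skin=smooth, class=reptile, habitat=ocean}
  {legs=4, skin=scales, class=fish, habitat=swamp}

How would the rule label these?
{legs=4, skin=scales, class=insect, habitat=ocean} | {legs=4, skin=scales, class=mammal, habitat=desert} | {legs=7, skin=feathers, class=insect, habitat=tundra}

Negative, Positive, Negative

The rule appears to be: habitat is desert.
{legs=4, skin=scales, class=insect, habitat=ocean} — habitat is ocean, hence Negative.
{legs=4, skin=scales, class=mammal, habitat=desert} — habitat is desert, hence Positive.
{legs=7, skin=feathers, class=insect, habitat=tundra} — habitat is tundra, hence Negative.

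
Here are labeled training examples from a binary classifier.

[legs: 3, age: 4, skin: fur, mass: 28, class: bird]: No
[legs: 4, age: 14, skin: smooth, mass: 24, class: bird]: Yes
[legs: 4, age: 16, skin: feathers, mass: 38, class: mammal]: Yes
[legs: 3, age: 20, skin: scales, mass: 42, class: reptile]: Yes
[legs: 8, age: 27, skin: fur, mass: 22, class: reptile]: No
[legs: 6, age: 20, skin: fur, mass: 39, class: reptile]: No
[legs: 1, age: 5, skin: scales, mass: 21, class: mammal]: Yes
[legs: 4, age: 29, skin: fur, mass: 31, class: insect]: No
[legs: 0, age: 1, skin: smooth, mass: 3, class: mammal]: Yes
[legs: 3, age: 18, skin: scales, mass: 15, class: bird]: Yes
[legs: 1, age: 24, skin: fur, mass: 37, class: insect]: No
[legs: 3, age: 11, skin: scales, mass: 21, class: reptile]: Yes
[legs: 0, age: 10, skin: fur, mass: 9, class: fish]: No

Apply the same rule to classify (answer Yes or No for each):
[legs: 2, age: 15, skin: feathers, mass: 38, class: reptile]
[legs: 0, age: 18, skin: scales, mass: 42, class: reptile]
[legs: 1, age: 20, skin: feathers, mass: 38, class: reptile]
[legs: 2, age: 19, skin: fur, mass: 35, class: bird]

Yes, Yes, Yes, No

The pattern is that an item is 'Yes' exactly when: skin is not fur.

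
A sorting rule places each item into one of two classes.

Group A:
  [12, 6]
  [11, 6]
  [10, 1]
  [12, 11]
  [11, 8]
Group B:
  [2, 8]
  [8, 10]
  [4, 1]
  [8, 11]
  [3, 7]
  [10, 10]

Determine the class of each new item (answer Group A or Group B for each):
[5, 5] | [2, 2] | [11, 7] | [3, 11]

The classifier is using: first > second AND sum ≥ 10.
[5, 5] → 5 = 5, 5+5 = 10 → Group B. [2, 2] → 2 = 2, 2+2 = 4 → Group B. [11, 7] → 11 > 7, 11+7 = 18 → Group A. [3, 11] → 3 < 11, 3+11 = 14 → Group B.

Group B, Group B, Group A, Group B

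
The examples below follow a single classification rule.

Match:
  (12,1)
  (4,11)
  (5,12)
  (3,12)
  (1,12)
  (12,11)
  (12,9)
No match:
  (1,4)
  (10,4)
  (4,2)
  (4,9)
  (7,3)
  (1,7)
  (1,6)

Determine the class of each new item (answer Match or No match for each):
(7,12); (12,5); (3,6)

The simplest hypothesis consistent with all the labels is: max ≥ 11.

Match, Match, No match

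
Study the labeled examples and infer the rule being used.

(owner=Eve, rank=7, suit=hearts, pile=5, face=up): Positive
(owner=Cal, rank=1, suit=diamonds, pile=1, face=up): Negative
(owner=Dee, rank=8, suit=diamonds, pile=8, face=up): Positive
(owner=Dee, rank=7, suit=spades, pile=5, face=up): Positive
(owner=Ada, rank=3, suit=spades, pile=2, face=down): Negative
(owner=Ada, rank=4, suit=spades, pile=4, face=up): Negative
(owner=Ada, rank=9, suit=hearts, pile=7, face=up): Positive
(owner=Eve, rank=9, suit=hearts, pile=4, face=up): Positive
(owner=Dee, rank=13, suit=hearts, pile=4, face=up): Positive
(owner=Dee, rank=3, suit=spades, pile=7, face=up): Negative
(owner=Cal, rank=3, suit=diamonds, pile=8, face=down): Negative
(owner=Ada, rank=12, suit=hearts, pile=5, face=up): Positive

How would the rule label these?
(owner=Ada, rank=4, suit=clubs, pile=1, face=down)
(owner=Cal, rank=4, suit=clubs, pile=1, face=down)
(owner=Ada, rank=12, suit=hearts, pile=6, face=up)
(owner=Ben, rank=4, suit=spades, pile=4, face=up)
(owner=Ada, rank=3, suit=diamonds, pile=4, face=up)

Rule: rank ≥ 7. This holds for each 'Positive' example and fails for each 'Negative' one.

Negative, Negative, Positive, Negative, Negative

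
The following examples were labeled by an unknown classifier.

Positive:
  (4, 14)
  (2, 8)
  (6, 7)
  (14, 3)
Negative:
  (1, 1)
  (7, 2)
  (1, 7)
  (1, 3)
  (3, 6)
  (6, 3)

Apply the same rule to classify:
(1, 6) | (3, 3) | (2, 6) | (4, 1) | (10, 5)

Negative, Negative, Negative, Negative, Positive

One predicate separates the groups cleanly: sum ≥ 10.
Negative: (1, 6), since 1+6 = 7. Negative: (3, 3), since 3+3 = 6. Negative: (2, 6), since 2+6 = 8. Negative: (4, 1), since 4+1 = 5. Positive: (10, 5), since 10+5 = 15.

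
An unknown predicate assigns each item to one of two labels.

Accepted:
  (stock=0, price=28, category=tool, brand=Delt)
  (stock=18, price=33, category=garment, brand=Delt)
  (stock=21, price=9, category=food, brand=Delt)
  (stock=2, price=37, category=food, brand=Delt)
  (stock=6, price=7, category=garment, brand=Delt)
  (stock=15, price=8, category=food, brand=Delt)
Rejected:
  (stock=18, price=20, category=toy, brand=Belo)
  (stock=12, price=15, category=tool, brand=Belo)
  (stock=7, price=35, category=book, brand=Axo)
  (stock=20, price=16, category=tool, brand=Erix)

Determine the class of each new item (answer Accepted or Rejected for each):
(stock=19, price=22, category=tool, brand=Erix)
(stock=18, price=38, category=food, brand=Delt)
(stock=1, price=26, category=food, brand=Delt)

Rejected, Accepted, Accepted

A rule that fits every label: brand is Delt — true of each 'Accepted' example, false of each 'Rejected' one.
(stock=19, price=22, category=tool, brand=Erix) → brand is Erix → Rejected.
(stock=18, price=38, category=food, brand=Delt) → brand is Delt → Accepted.
(stock=1, price=26, category=food, brand=Delt) → brand is Delt → Accepted.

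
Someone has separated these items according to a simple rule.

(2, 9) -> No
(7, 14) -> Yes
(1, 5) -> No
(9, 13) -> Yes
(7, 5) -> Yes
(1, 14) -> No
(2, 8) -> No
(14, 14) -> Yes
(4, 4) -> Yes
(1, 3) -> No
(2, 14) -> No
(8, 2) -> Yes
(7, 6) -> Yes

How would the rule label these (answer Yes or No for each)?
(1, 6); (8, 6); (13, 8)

No, Yes, Yes

The distinguishing property — first ≥ 3 — holds for all the 'Yes' cases and none of the 'No' cases.
(1, 6): No (first 1).
(8, 6): Yes (first 8).
(13, 8): Yes (first 13).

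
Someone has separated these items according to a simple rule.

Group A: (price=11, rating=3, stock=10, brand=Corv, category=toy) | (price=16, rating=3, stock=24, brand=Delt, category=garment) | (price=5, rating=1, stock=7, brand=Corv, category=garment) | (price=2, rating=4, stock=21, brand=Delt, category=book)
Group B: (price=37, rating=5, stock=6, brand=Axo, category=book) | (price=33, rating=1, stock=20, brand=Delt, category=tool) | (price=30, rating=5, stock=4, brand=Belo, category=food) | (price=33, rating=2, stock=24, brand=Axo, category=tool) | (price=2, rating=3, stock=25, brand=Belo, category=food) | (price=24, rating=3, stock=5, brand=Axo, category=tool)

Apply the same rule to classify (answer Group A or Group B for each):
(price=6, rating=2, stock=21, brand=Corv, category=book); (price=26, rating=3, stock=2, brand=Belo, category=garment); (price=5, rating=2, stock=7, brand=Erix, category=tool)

A rule that fits every label: price ≤ 16 AND stock ≤ 24 — true of each 'Group A' example, false of each 'Group B' one.
Group A: (price=6, rating=2, stock=21, brand=Corv, category=book), since price = 6, stock = 21. Group B: (price=26, rating=3, stock=2, brand=Belo, category=garment), since price = 26, stock = 2. Group A: (price=5, rating=2, stock=7, brand=Erix, category=tool), since price = 5, stock = 7.

Group A, Group B, Group A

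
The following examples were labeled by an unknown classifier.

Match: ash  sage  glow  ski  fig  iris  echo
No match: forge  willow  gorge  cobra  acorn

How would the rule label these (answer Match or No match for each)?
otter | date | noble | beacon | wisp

No match, Match, No match, No match, Match

The common property of the 'Match' items is: length ≤ 4. No 'No match' item has it.
otter: No match (length 5).
date: Match (length 4).
noble: No match (length 5).
beacon: No match (length 6).
wisp: Match (length 4).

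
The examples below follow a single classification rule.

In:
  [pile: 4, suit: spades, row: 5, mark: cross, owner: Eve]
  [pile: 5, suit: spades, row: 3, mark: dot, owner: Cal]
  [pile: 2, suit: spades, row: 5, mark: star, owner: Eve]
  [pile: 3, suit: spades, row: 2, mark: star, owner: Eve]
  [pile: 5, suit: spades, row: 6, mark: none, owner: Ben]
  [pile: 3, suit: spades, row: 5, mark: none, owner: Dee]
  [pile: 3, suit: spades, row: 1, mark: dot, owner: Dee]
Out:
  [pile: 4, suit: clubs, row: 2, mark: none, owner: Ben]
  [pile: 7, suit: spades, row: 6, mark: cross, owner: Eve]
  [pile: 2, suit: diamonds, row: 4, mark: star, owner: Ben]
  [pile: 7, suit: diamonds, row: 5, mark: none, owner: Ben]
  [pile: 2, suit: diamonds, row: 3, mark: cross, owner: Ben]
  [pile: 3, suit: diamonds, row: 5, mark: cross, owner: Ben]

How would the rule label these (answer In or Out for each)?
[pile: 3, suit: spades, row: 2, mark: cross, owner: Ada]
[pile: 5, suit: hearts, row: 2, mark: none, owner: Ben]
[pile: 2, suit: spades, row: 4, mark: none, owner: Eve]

In, Out, In

'In' ⟺ suit is spades AND pile ≤ 5.
[pile: 3, suit: spades, row: 2, mark: cross, owner: Ada]: suit is spades, pile = 3 — matches, so In. [pile: 5, suit: hearts, row: 2, mark: none, owner: Ben]: suit is hearts, pile = 5 — does not satisfy this, so Out. [pile: 2, suit: spades, row: 4, mark: none, owner: Eve]: suit is spades, pile = 2 — matches, so In.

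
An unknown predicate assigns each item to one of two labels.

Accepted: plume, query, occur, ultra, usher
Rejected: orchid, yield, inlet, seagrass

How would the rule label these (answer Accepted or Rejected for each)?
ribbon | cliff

Rejected, Rejected

Checking candidate rules against both groups, what survives is: contains 'u'.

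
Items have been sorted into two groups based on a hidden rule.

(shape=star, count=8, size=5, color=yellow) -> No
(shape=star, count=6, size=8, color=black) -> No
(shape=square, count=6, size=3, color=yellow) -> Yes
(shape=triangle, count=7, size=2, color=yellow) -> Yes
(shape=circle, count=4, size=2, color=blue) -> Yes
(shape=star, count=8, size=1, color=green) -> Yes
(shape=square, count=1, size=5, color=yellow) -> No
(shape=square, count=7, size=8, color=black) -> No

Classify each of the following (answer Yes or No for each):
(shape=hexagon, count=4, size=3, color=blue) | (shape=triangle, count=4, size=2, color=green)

Yes, Yes

'Yes' ⟺ size ≤ 3.
(shape=hexagon, count=4, size=3, color=blue) → size = 3 → Yes. (shape=triangle, count=4, size=2, color=green) → size = 2 → Yes.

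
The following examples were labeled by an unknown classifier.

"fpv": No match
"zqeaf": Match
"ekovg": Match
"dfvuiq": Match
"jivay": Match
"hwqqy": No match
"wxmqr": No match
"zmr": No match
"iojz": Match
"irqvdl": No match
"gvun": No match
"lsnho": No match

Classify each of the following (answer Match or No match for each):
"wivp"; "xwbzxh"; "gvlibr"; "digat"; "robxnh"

No match, No match, No match, Match, No match

Every 'Match' example satisfies: has ≥ 2 vowels. None of the 'No match' examples do.
"wivp" — 1 vowel, hence No match. "xwbzxh" — 0 vowels, hence No match. "gvlibr" — 1 vowel, hence No match. "digat" — 2 vowels, hence Match. "robxnh" — 1 vowel, hence No match.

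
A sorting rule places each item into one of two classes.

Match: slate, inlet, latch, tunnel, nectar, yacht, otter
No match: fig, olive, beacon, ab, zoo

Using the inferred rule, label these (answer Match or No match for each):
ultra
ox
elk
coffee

Looking at the examples, the only property every 'Match' case has and every 'No match' case lacks is: contains 't'.

Match, No match, No match, No match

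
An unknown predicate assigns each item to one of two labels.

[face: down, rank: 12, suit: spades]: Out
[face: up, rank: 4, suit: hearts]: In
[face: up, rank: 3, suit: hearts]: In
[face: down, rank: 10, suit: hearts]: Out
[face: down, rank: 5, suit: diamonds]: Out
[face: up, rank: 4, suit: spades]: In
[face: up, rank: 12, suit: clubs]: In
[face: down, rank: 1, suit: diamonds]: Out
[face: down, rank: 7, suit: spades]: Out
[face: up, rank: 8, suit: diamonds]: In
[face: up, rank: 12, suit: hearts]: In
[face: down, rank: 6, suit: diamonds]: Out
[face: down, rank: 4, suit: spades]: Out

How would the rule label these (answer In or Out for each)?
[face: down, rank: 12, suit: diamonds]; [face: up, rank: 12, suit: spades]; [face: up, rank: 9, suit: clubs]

The classifier is using: face is up.

Out, In, In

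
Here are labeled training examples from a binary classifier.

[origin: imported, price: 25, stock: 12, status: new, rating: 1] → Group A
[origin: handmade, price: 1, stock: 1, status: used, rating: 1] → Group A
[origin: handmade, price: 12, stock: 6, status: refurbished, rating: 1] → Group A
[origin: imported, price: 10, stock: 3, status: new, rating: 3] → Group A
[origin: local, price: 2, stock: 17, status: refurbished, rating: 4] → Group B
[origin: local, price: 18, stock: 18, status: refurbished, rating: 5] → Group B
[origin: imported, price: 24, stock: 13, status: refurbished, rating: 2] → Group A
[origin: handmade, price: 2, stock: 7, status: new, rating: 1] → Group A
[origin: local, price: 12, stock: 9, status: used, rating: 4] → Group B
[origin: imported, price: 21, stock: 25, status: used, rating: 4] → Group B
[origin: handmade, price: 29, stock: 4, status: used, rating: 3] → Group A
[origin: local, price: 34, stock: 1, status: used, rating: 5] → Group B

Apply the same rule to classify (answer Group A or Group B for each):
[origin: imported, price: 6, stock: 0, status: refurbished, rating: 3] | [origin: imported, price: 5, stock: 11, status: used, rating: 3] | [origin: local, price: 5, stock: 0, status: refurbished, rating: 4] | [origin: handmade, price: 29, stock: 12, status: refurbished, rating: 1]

'Group A' ⟺ rating ≤ 3.

Group A, Group A, Group B, Group A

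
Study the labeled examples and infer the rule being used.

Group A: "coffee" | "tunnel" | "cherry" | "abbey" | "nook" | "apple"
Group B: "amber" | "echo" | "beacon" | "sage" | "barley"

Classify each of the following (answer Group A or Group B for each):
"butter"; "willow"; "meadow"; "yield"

The classifier is using: has a double letter.

Group A, Group A, Group B, Group B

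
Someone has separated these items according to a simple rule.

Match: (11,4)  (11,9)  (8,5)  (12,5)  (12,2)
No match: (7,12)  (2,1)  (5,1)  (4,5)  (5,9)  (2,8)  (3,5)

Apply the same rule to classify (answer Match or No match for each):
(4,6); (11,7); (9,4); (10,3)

No match, Match, Match, Match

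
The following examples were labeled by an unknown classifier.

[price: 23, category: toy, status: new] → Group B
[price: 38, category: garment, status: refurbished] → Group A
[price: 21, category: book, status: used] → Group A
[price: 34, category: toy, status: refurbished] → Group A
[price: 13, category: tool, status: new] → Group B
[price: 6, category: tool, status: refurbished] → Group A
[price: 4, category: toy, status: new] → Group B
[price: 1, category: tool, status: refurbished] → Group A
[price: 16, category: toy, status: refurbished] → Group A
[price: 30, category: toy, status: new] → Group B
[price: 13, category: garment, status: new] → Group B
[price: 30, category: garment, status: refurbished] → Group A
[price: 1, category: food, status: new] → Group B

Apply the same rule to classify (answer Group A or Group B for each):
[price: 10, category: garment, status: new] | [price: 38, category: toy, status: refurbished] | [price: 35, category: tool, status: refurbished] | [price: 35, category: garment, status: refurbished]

Group B, Group A, Group A, Group A

Looking at the examples, the only property every 'Group A' case has and every 'Group B' case lacks is: status is not new.
[price: 10, category: garment, status: new] — status is new, hence Group B. [price: 38, category: toy, status: refurbished] — status is refurbished, hence Group A. [price: 35, category: tool, status: refurbished] — status is refurbished, hence Group A. [price: 35, category: garment, status: refurbished] — status is refurbished, hence Group A.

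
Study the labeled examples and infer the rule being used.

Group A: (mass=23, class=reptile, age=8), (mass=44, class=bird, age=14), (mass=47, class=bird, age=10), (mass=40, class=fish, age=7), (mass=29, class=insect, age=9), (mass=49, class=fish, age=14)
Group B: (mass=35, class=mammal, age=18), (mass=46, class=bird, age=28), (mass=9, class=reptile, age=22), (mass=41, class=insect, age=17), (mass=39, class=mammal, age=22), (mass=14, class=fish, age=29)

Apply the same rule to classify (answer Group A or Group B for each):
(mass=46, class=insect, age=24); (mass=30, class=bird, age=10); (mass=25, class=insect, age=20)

The distinguishing property — age ≤ 14 — holds for all the 'Group A' cases and none of the 'Group B' cases.

Group B, Group A, Group B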